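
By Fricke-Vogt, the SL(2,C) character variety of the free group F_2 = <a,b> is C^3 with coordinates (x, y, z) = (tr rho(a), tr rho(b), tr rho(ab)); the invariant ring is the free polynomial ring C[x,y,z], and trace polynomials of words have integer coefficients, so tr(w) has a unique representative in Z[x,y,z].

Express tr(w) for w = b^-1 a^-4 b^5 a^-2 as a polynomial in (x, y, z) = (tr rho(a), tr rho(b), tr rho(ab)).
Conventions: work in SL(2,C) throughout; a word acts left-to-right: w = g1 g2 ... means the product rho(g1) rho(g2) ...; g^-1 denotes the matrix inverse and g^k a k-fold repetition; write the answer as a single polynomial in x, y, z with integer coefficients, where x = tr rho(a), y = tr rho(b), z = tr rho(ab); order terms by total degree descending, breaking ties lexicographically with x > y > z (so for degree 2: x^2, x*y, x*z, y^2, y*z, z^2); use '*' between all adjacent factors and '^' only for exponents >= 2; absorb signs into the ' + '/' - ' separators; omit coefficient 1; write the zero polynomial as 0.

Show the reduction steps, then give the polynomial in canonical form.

apply: trace(b^2) = trace(b) * trace(b) - trace(1) = y^2 - 2
use: trace(b^3) = trace(b) * trace(b^2) - trace(b) = y^3 - 3*y
apply: trace(b^4) = trace(b) * trace(b^3) - trace(b^2) = y^4 - 4*y^2 + 2
apply: trace(b^5) = trace(b) * trace(b^4) - trace(b^3) = y^5 - 5*y^3 + 5*y
trace(b a b) = trace(b) * trace(a b) - trace(a) = y*z - x
trace(b^2 a b) = trace(b) * trace(b a b) - trace(b a) = y^2*z - x*y - z
use: trace(b a b^3) = trace(b) * trace(b^2 a b) - trace(b^2 a) = y^3*z - x*y^2 - 2*y*z + x
use: trace(b^5 a) = trace(b) * trace(b a b^3) - trace(b a b^2) = y^4*z - x*y^3 - 3*y^2*z + 2*x*y + z
trace(a^-1 b^5) = trace(b^5) * trace(a) - trace(b^5 a) = x*y^5 - y^4*z - 4*x*y^3 + 3*y^2*z + 3*x*y - z
trace(b^5 a^-2) = trace(a^-1 b^5) * trace(a) - trace(a^-1 b^5 a) = x^2*y^5 - x*y^4*z - 4*x^2*y^3 - y^5 + 3*x*y^2*z + 3*x^2*y + 5*y^3 - x*z - 5*y
trace(a^-2 b^5 a^-1) = trace(b^5 a^-2) * trace(a) - trace(b^5 a^-1) = x^3*y^5 - x^2*y^4*z - 4*x^3*y^3 - 2*x*y^5 + 3*x^2*y^2*z + y^4*z + 3*x^3*y + 9*x*y^3 - x^2*z - 3*y^2*z - 8*x*y + z
trace(b^6) = trace(b) * trace(b^5) - trace(b^4) = y^6 - 6*y^4 + 9*y^2 - 2
trace(b^6 a) = trace(b) * trace(b a b^4) - trace(b a b^3) = y^5*z - x*y^4 - 4*y^3*z + 3*x*y^2 + 3*y*z - x
trace(b^5 a^-1 b) = trace(b^6) * trace(a) - trace(b^6 a) = x*y^6 - y^5*z - 5*x*y^4 + 4*y^3*z + 6*x*y^2 - 3*y*z - x
use: trace(a b a b) = trace(a b) * trace(a b) - trace(1) = z^2 - 2
apply: trace(a b a) = trace(a) * trace(b a) - trace(b) = x*z - y
use: trace(a b a b^2) = trace(b) * trace(a b a b) - trace(a b a) = y*z^2 - x*z - y
use: trace(b a b a b^2) = trace(b) * trace(a b a b^2) - trace(a b a b) = y^2*z^2 - x*y*z - y^2 - z^2 + 2
apply: trace(b^3 a b a b) = trace(b) * trace(b a b a b^2) - trace(b a b a b) = y^3*z^2 - x*y^2*z - y^3 - 2*y*z^2 + x*z + 3*y
apply: trace(b a b^5 a) = trace(b) * trace(b^3 a b a b) - trace(b^3 a b a) = y^4*z^2 - x*y^3*z - y^4 - 3*y^2*z^2 + 2*x*y*z + 4*y^2 + z^2 - 2
trace(b^5 a^-1 b a) = trace(b a b^5) * trace(a) - trace(b a b^5 a) = x*y^5*z - x^2*y^4 - y^4*z^2 - 3*x*y^3*z + 3*x^2*y^2 + y^4 + 3*y^2*z^2 + x*y*z - x^2 - 4*y^2 - z^2 + 2
trace(b^5 a^-1 b a^-1) = trace(b^5 a^-1 b) * trace(a) - trace(b^5 a^-1 b a) = x^2*y^6 - 2*x*y^5*z - 4*x^2*y^4 + y^4*z^2 + 7*x*y^3*z + 3*x^2*y^2 - y^4 - 3*y^2*z^2 - 4*x*y*z + 4*y^2 + z^2 - 2
apply: trace(a^-2 b^5 a^-1 b) = trace(b^5 a^-1 b a^-1) * trace(a) - trace(b^5 a^-1 b) = x^3*y^6 - 2*x^2*y^5*z - 4*x^3*y^4 - x*y^6 + x*y^4*z^2 + 7*x^2*y^3*z + y^5*z + 3*x^3*y^2 + 4*x*y^4 - 3*x*y^2*z^2 - 4*x^2*y*z - 4*y^3*z - 2*x*y^2 + x*z^2 + 3*y*z - x
trace(b^-1 a^-2 b^5 a^-1) = trace(a^-2 b^5 a^-1) * trace(b) - trace(a^-2 b^5 a^-1 b) = x^2*y^5*z - x*y^6 - x*y^4*z^2 - 4*x^2*y^3*z + 5*x*y^4 + 3*x*y^2*z^2 + 3*x^2*y*z + y^3*z - 6*x*y^2 - x*z^2 - 2*y*z + x
trace(b^4 a^-1) = trace(b^4) * trace(a) - trace(b^4 a) = x*y^4 - y^3*z - 3*x*y^2 + 2*y*z + x
apply: trace(a^-2 b^4) = trace(b^4 a^-1) * trace(a) - trace(b^4) = x^2*y^4 - x*y^3*z - 3*x^2*y^2 - y^4 + 2*x*y*z + x^2 + 4*y^2 - 2
trace(a^-2 b^5 a^-2 b^-1) = trace(b^-1 a^-2 b^5 a^-1) * trace(a) - trace(b^-1 a^-2 b^5) = x^3*y^5*z - x^2*y^6 - x^2*y^4*z^2 - 4*x^3*y^3*z + 4*x^2*y^4 + 3*x^2*y^2*z^2 + 3*x^3*y*z + 2*x*y^3*z - 3*x^2*y^2 - x^2*z^2 + y^4 - 4*x*y*z - 4*y^2 + 2
trace(a^-1 b^-1 a^-1 b^5) = trace(a^-1 b^5 a^-1) * trace(b) - trace(a^-1 b^5 a^-1 b) = x*y^5*z - y^6 - y^4*z^2 - 4*x*y^3*z + 6*y^4 + 3*y^2*z^2 + 3*x*y*z - 9*y^2 - z^2 + 2
trace(a^-1 b^5 a^-2 b^-1) = trace(a^-1 b^-1 a^-1 b^5) * trace(a) - trace(a^-1 b^-1 a^-1 b^5 a) = x^2*y^5*z - x*y^6 - x*y^4*z^2 - 4*x^2*y^3*z + 5*x*y^4 + 3*x*y^2*z^2 + 3*x^2*y*z + y^3*z - 6*x*y^2 - x*z^2 - 2*y*z + x
trace(a^-1 b^5 a^-2 b^-1 a^-2) = trace(a^-2 b^5 a^-2 b^-1) * trace(a) - trace(a^-2 b^5 a^-2 b^-1 a) = x^4*y^5*z - x^3*y^6 - x^3*y^4*z^2 - 4*x^4*y^3*z - x^2*y^5*z + 4*x^3*y^4 + 3*x^3*y^2*z^2 + x*y^6 + x*y^4*z^2 + 3*x^4*y*z + 6*x^2*y^3*z - 3*x^3*y^2 - x^3*z^2 - 4*x*y^4 - 3*x*y^2*z^2 - 7*x^2*y*z - y^3*z + 2*x*y^2 + x*z^2 + 2*y*z + x
trace(b^-1 a^-4 b^5 a^-2) = trace(a^-1 b^5 a^-2 b^-1 a^-2) * trace(a) - trace(a^-1 b^5 a^-2 b^-1 a^-1) = x^5*y^5*z - x^4*y^6 - x^4*y^4*z^2 - 4*x^5*y^3*z - 2*x^3*y^5*z + 4*x^4*y^4 + 3*x^4*y^2*z^2 + 2*x^2*y^6 + 2*x^2*y^4*z^2 + 3*x^5*y*z + 10*x^3*y^3*z - 3*x^4*y^2 - x^4*z^2 - 8*x^2*y^4 - 6*x^2*y^2*z^2 - 10*x^3*y*z - 3*x*y^3*z + 5*x^2*y^2 + 2*x^2*z^2 - y^4 + 6*x*y*z + x^2 + 4*y^2 - 2

x^5*y^5*z - x^4*y^6 - x^4*y^4*z^2 - 4*x^5*y^3*z - 2*x^3*y^5*z + 4*x^4*y^4 + 3*x^4*y^2*z^2 + 2*x^2*y^6 + 2*x^2*y^4*z^2 + 3*x^5*y*z + 10*x^3*y^3*z - 3*x^4*y^2 - x^4*z^2 - 8*x^2*y^4 - 6*x^2*y^2*z^2 - 10*x^3*y*z - 3*x*y^3*z + 5*x^2*y^2 + 2*x^2*z^2 - y^4 + 6*x*y*z + x^2 + 4*y^2 - 2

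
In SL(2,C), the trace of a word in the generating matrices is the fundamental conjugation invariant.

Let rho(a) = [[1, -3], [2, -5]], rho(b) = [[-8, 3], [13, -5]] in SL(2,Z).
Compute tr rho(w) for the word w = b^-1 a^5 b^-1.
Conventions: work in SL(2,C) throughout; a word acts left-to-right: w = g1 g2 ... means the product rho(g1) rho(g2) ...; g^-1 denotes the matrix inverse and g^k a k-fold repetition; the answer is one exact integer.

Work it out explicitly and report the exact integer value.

-174568

rho(b^-1) = [[-5, -3], [-13, -8]]
... * rho(a) = [[1, -3], [2, -5]]  ->  [[-11, 30], [-29, 79]]
... * rho(a) = [[1, -3], [2, -5]]  ->  [[49, -117], [129, -308]]
... * rho(a) = [[1, -3], [2, -5]]  ->  [[-185, 438], [-487, 1153]]
... * rho(a) = [[1, -3], [2, -5]]  ->  [[691, -1635], [1819, -4304]]
... * rho(a) = [[1, -3], [2, -5]]  ->  [[-2579, 6102], [-6789, 16063]]
... * rho(b^-1) = [[-5, -3], [-13, -8]]  ->  [[-66431, -41079], [-174874, -108137]]
tr = -66431 + -108137 = -174568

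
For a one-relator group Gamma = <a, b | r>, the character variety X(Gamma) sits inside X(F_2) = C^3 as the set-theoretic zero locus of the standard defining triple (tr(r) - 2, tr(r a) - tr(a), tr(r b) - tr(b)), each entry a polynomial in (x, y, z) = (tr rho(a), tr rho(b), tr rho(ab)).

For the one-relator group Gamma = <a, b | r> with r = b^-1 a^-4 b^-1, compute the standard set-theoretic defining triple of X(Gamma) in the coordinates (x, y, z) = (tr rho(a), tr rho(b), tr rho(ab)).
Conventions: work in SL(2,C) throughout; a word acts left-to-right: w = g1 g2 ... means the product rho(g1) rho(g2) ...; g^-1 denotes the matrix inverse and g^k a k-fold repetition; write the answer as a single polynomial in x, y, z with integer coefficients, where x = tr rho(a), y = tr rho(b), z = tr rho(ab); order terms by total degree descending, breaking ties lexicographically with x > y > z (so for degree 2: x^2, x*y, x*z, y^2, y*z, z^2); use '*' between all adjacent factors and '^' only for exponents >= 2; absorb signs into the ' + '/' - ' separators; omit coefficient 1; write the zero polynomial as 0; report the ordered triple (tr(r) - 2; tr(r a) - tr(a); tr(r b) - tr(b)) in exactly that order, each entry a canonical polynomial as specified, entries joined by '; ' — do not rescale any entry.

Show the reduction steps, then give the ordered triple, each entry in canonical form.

tr(a^-1) = tr(a) = x
tr(a^-1 b) = tr(b)*tr(a) - tr(b a) = x*y - z
tr(a^-1 b^-1) = tr(a^-1)*tr(b) - tr(a^-1 b) = z
tr(b^-2 a^-1) = tr(a^-1 b^-1)*tr(b) - tr(a^-1) = y*z - x
tr(b^-2) = tr(b^-1)*tr(b) - tr(1) = y^2 - 2
tr(b^-2 a^-2) = tr(b^-2 a^-1)*tr(a) - tr(b^-2) = x*y*z - x^2 - y^2 + 2
tr(a^-3 b^-2) = tr(b^-2 a^-2)*tr(a) - tr(b^-2 a^-1) = x^2*y*z - x^3 - x*y^2 - y*z + 3*x
tr(b^-1 a^-4 b^-1) = tr(a^-3 b^-2)*tr(a) - tr(a^-3 b^-2 a) = x^3*y*z - x^4 - x^2*y^2 - 2*x*y*z + 4*x^2 + y^2 - 2
tr(a b a) = tr(a)*tr(b a) - tr(b)  (reduce the a square) = x*z - y
tr(a b a b) = tr(b a)*tr(b a) - tr(1)  (split on b) = z^2 - 2
tr(b a b^-1 a) = tr(a b a)*tr(b) - tr(a b a b)  (eliminate b^-1) = x*y*z - y^2 - z^2 + 2
tr(a b^-1 a^-1 b) = tr(b a b^-1)*tr(a) - tr(b a b^-1 a)  (eliminate a^-1) = -x*y*z + x^2 + y^2 + z^2 - 2
tr(a^-1 b^-1 a b^-1) = tr(a b^-1 a^-1)*tr(b) - tr(a b^-1 a^-1 b)  (eliminate b^-1) = x*y*z - x^2 - z^2 + 2
tr(b^-1 a b^-1) = tr(a b^-1)*tr(b) - tr(a)  (eliminate b^-1) = x*y^2 - y*z - x
tr(a^-2 b^-1 a b^-1) = tr(a^-1 b^-1 a b^-1)*tr(a) - tr(a^-1 b^-1 a b^-1 a)  (eliminate a^-1) = x^2*y*z - x^3 - x*y^2 - x*z^2 + y*z + 3*x
tr(a^-2 b^-1 a b^-1 a^-1) = tr(a^-2 b^-1 a b^-1)*tr(a) - tr(a^-2 b^-1 a b^-1 a)  (eliminate a^-1) = x^3*y*z - x^4 - x^2*y^2 - x^2*z^2 + 4*x^2 + z^2 - 2
tr(b^-1 a^-4 b^-1 a) = tr(a^-2 b^-1 a b^-1 a^-1)*tr(a) - tr(a^-2 b^-1 a b^-1)  (eliminate a^-1) = x^4*y*z - x^5 - x^3*y^2 - x^3*z^2 - x^2*y*z + 5*x^3 + x*y^2 + 2*x*z^2 - y*z - 5*x
tr(a^-2) = tr(a^-1)*tr(a) - tr(1)  (eliminate a^-1) = x^2 - 2
tr(a^-3) = tr(a^-2)*tr(a) - tr(a^-1)  (eliminate a^-1) = x^3 - 3*x
tr(a^-4) = tr(a^-3)*tr(a) - tr(a^-2)  (eliminate a^-1) = x^4 - 4*x^2 + 2
tr(a^-2 b) = tr(a^-1 b)*tr(a) - tr(a^-1 b a)  (eliminate a^-1) = x^2*y - x*z - y
tr(a^-2 b a^-1) = tr(a^-2 b)*tr(a) - tr(a^-2 b a)  (eliminate a^-1) = x^3*y - x^2*z - 2*x*y + z
tr(a^-4 b) = tr(a^-2 b a^-1)*tr(a) - tr(a^-2 b)  (eliminate a^-1) = x^4*y - x^3*z - 3*x^2*y + 2*x*z + y
tr(b^-1 a^-4) = tr(a^-4)*tr(b) - tr(a^-4 b)  (eliminate b^-1) = x^3*z - x^2*y - 2*x*z + y
assemble the triple (tr(r) - 2; tr(r a) - x; tr(r b) - y)

x^3*y*z - x^4 - x^2*y^2 - 2*x*y*z + 4*x^2 + y^2 - 4; x^4*y*z - x^5 - x^3*y^2 - x^3*z^2 - x^2*y*z + 5*x^3 + x*y^2 + 2*x*z^2 - y*z - 6*x; x^3*z - x^2*y - 2*x*z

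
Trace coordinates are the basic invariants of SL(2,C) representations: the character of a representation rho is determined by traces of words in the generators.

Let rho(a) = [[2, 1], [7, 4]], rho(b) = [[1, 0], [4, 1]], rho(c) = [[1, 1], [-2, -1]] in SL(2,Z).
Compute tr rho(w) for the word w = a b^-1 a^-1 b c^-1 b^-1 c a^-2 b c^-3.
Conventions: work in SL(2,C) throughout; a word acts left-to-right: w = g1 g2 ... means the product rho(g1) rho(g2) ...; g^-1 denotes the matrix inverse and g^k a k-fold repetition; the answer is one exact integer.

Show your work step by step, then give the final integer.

rho(a) = [[2, 1], [7, 4]]
... * rho(b^-1) = [[1, 0], [-4, 1]]  ->  [[-2, 1], [-9, 4]]
... * rho(a^-1) = [[4, -1], [-7, 2]]  ->  [[-15, 4], [-64, 17]]
... * rho(b) = [[1, 0], [4, 1]]  ->  [[1, 4], [4, 17]]
... * rho(c^-1) = [[-1, -1], [2, 1]]  ->  [[7, 3], [30, 13]]
... * rho(b^-1) = [[1, 0], [-4, 1]]  ->  [[-5, 3], [-22, 13]]
... * rho(c) = [[1, 1], [-2, -1]]  ->  [[-11, -8], [-48, -35]]
... * rho(a^-1) = [[4, -1], [-7, 2]]  ->  [[12, -5], [53, -22]]
... * rho(a^-1) = [[4, -1], [-7, 2]]  ->  [[83, -22], [366, -97]]
... * rho(b) = [[1, 0], [4, 1]]  ->  [[-5, -22], [-22, -97]]
... * rho(c^-1) = [[-1, -1], [2, 1]]  ->  [[-39, -17], [-172, -75]]
... * rho(c^-1) = [[-1, -1], [2, 1]]  ->  [[5, 22], [22, 97]]
... * rho(c^-1) = [[-1, -1], [2, 1]]  ->  [[39, 17], [172, 75]]
tr = 39 + 75 = 114

114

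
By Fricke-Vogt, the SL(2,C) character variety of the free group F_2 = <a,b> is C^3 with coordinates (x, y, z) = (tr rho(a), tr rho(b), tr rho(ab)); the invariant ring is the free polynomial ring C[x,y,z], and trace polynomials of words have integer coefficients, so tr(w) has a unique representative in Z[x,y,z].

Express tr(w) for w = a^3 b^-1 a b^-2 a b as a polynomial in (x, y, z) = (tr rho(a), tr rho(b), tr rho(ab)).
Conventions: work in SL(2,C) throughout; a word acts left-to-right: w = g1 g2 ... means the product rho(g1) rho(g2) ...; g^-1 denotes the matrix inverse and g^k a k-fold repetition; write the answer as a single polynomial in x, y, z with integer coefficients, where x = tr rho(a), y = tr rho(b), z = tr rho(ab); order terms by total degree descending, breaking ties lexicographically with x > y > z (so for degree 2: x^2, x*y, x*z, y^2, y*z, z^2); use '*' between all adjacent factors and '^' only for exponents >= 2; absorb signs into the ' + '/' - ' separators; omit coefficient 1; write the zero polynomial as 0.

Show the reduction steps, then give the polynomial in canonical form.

x^4*y^3*z - x^3*y^4 - 2*x^3*y^2*z^2 - x^4*y*z + x^2*y*z^3 + 2*x^3*y^2 + x^3*z^2 + x*y^4 + 2*x*y^2*z^2 - x^2*y*z - y^3*z - y*z^3 - 2*x*y^2 - x*z^2 + 3*y*z - x

trace(b a^2) = trace(a)*trace(b a) - trace(b) = x*z - y
trace(a b a^2) = trace(a)*trace(b a^2) - trace(b a) = x^2*z - x*y - z
trace(a b a^3) = trace(a)*trace(a b a^2) - trace(a b a) = x^3*z - x^2*y - 2*x*z + y
trace(a b a^4) = trace(a)*trace(a b a^3) - trace(a b a^2) = x^4*z - x^3*y - 3*x^2*z + 2*x*y + z
trace(b a b a) = trace(b a)*trace(b a) - trace(1) = z^2 - 2
trace(b a b) = trace(b)*trace(a b) - trace(a) = y*z - x
trace(a b a b a) = trace(a)*trace(b a b a) - trace(b a b) = x*z^2 - y*z - x
trace(a b a b a^2) = trace(a)*trace(a b a b a) - trace(a b a b) = x^2*z^2 - x*y*z - x^2 - z^2 + 2
trace(a b a^4 b) = trace(a)*trace(a b a b a^2) - trace(a b a b a) = x^3*z^2 - x^2*y*z - x^3 - 2*x*z^2 + y*z + 3*x
trace(b^-1 a b a^4) = trace(a b a^4)*trace(b) - trace(a b a^4 b) = x^4*y*z - x^3*y^2 - x^3*z^2 - 2*x^2*y*z + x^3 + 2*x*y^2 + 2*x*z^2 - 3*x
trace(a b^-2 a b a^3) = trace(b^-1 a b a^4)*trace(b) - trace(b^-1 a b a^4 b) = x^4*y^2*z - x^3*y^3 - x^3*y*z^2 - x^4*z - 2*x^2*y^2*z + 2*x^3*y + 2*x*y^3 + 2*x*y*z^2 + 3*x^2*z - 5*x*y - z
trace(a^2) = trace(a)*trace(a) - trace(1) = x^2 - 2
trace(a^3) = trace(a)*trace(a^2) - trace(a) = x^3 - 3*x
trace(b a^3 b) = trace(b)*trace(a^3 b) - trace(a^3) = x^2*y*z - x^3 - x*y^2 - y*z + 3*x
trace(a b a^3 b a) = trace(a)*trace(b a^3 b a) - trace(b a^3 b) = x^3*z^2 - 2*x^2*y*z + x*y^2 - x*z^2 + y*z - x
trace(b a b a b a) = trace(b a b a)*trace(b a) - trace(a b) = z^3 - 3*z
trace(b a b a b) = trace(b)*trace(a b a b) - trace(a b a) = y*z^2 - x*z - y
trace(a b a b a b a) = trace(a)*trace(b a b a b a) - trace(b a b a b) = x*z^3 - y*z^2 - 2*x*z + y
trace(a b a^3 b a b) = trace(a)*trace(a b a b a b a) - trace(a b a b a b) = x^2*z^3 - x*y*z^2 - 2*x^2*z - z^3 + x*y + 3*z
trace(b^-1 a b a^3 b a) = trace(a b a^3 b a)*trace(b) - trace(a b a^3 b a b) = x^3*y*z^2 - 2*x^2*y^2*z - x^2*z^3 + x*y^3 + 2*x^2*z + y^2*z + z^3 - 2*x*y - 3*z
trace(a b^-2 a b a^3 b) = trace(b^-1 a b a^3 b a)*trace(b) - trace(b^-1 a b a^3 b a b) = x^3*y^2*z^2 - 2*x^2*y^3*z - x^2*y*z^3 - x^3*z^2 + x*y^4 + 4*x^2*y*z + y^3*z + y*z^3 - 3*x*y^2 + x*z^2 - 4*y*z + x
trace(a^3 b^-1 a b^-2 a b) = trace(a b^-2 a b a^3)*trace(b) - trace(a b^-2 a b a^3 b) = x^4*y^3*z - x^3*y^4 - 2*x^3*y^2*z^2 - x^4*y*z + x^2*y*z^3 + 2*x^3*y^2 + x^3*z^2 + x*y^4 + 2*x*y^2*z^2 - x^2*y*z - y^3*z - y*z^3 - 2*x*y^2 - x*z^2 + 3*y*z - x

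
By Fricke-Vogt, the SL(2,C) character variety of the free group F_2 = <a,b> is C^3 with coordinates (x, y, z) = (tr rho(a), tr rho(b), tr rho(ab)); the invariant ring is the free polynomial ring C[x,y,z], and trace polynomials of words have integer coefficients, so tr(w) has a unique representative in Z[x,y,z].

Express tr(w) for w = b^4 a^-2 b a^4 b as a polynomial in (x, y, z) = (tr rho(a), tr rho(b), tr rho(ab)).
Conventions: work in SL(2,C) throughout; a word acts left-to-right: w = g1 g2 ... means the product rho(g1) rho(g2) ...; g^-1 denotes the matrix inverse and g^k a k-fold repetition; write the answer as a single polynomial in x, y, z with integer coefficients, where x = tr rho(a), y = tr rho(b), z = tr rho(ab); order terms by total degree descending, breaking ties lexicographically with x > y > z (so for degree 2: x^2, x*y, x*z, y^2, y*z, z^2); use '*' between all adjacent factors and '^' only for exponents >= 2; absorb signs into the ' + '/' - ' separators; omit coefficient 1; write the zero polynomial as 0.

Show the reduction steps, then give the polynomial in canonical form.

trace(b a^2) = trace(a) * trace(b a) - trace(b) = x*z - y
trace(a^3 b) = trace(a) * trace(b a^2) - trace(b a) = x^2*z - x*y - z
trace(a^2) = trace(a) * trace(a) - trace(1) = x^2 - 2
trace(a^3) = trace(a) * trace(a^2) - trace(a) = x^3 - 3*x
trace(a^3 b^2) = trace(b) * trace(a^3 b) - trace(a^3) = x^2*y*z - x^3 - x*y^2 - y*z + 3*x
trace(a^3 b^3) = trace(b) * trace(a^3 b^2) - trace(a^3 b) = x^2*y^2*z - x^3*y - x*y^3 - x^2*z - y^2*z + 4*x*y + z
trace(a^3 b^4) = trace(b) * trace(a^3 b^3) - trace(a^3 b^2) = x^2*y^3*z - x^3*y^2 - x*y^4 - 2*x^2*y*z - y^3*z + x^3 + 5*x*y^2 + 2*y*z - 3*x
trace(b^4 a^3 b) = trace(b) * trace(a^3 b^4) - trace(a^3 b^3) = x^2*y^4*z - x^3*y^3 - x*y^5 - 3*x^2*y^2*z - y^4*z + 2*x^3*y + 6*x*y^3 + x^2*z + 3*y^2*z - 7*x*y - z
trace(b^6 a^3) = trace(b) * trace(b^4 a^3 b) - trace(b^4 a^3) = x^2*y^5*z - x^3*y^4 - x*y^6 - 4*x^2*y^3*z - y^5*z + 3*x^3*y^2 + 7*x*y^4 + 3*x^2*y*z + 4*y^3*z - x^3 - 12*x*y^2 - 3*y*z + 3*x
trace(b a b) = trace(b) * trace(a b) - trace(a) = y*z - x
trace(b^3 a) = trace(b) * trace(b a b) - trace(b a) = y^2*z - x*y - z
trace(b^2) = trace(b) * trace(b) - trace(1) = y^2 - 2
trace(b^3) = trace(b) * trace(b^2) - trace(b) = y^3 - 3*y
trace(a^2 b^3) = trace(a) * trace(b^3 a) - trace(b^3) = x*y^2*z - x^2*y - y^3 - x*z + 3*y
trace(a^2 b^2) = trace(b) * trace(a^2 b) - trace(a^2) = x*y*z - x^2 - y^2 + 2
trace(b^2 a^2 b^2) = trace(b) * trace(a^2 b^3) - trace(a^2 b^2) = x*y^3*z - x^2*y^2 - y^4 - 2*x*y*z + x^2 + 4*y^2 - 2
trace(a^2 b^5) = trace(b) * trace(b^2 a^2 b^2) - trace(b^2 a^2 b) = x*y^4*z - x^2*y^3 - y^5 - 3*x*y^2*z + 2*x^2*y + 5*y^3 + x*z - 5*y
trace(b^6 a^2) = trace(b) * trace(a^2 b^5) - trace(a^2 b^4) = x*y^5*z - x^2*y^4 - y^6 - 4*x*y^3*z + 3*x^2*y^2 + 6*y^4 + 3*x*y*z - x^2 - 9*y^2 + 2
trace(b a^4 b^5) = trace(a) * trace(b^6 a^3) - trace(b^6 a^2) = x^3*y^5*z - x^4*y^4 - x^2*y^6 - 4*x^3*y^3*z - 2*x*y^5*z + 3*x^4*y^2 + 8*x^2*y^4 + y^6 + 3*x^3*y*z + 8*x*y^3*z - x^4 - 15*x^2*y^2 - 6*y^4 - 6*x*y*z + 4*x^2 + 9*y^2 - 2
trace(a b a b) = trace(a b) * trace(a b) - trace(1) = z^2 - 2
trace(b^2 a b a) = trace(b) * trace(a b a b) - trace(a b a) = y*z^2 - x*z - y
trace(b^2 a b a^2) = trace(a) * trace(b^2 a b a) - trace(b^2 a b) = x*y*z^2 - x^2*z - y^2*z + z
trace(b a b a^3 b) = trace(a) * trace(b^2 a b a^2) - trace(b^2 a b a) = x^2*y*z^2 - x^3*z - x*y^2*z - y*z^2 + 2*x*z + y
trace(a b a b a) = trace(a) * trace(b a b a) - trace(b a b) = x*z^2 - y*z - x
trace(b a b a^3) = trace(a) * trace(a b a b a) - trace(a b a b) = x^2*z^2 - x*y*z - x^2 - z^2 + 2
trace(a b a^3 b^3) = trace(b) * trace(b a b a^3 b) - trace(b a b a^3) = x^2*y^2*z^2 - x^3*y*z - x*y^3*z - x^2*z^2 - y^2*z^2 + 3*x*y*z + x^2 + y^2 + z^2 - 2
trace(b^4 a b a^3) = trace(b) * trace(a b a^3 b^3) - trace(a b a^3 b^2) = x^2*y^3*z^2 - x^3*y^2*z - x*y^4*z - 2*x^2*y*z^2 - y^3*z^2 + x^3*z + 4*x*y^2*z + x^2*y + y^3 + 2*y*z^2 - 2*x*z - 3*y
trace(b^2 a b a b) = trace(b) * trace(a b a b^2) - trace(a b a b) = y^2*z^2 - x*y*z - y^2 - z^2 + 2
trace(b^4 a b a) = trace(b) * trace(b^2 a b a b) - trace(b^2 a b a) = y^3*z^2 - x*y^2*z - y^3 - 2*y*z^2 + x*z + 3*y
trace(b^3 a b) = trace(b) * trace(b^2 a b) - trace(b^2 a) = y^3*z - x*y^2 - 2*y*z + x
trace(b^4 a b) = trace(b) * trace(b^3 a b) - trace(b^3 a) = y^4*z - x*y^3 - 3*y^2*z + 2*x*y + z
trace(b^4 a b a^2) = trace(a) * trace(b^4 a b a) - trace(b^4 a b) = x*y^3*z^2 - x^2*y^2*z - y^4*z - 2*x*y*z^2 + x^2*z + 3*y^2*z + x*y - z
trace(a b a^4 b^4) = trace(a) * trace(b^4 a b a^3) - trace(b^4 a b a^2) = x^3*y^3*z^2 - x^4*y^2*z - x^2*y^4*z - 2*x^3*y*z^2 - 2*x*y^3*z^2 + x^4*z + 5*x^2*y^2*z + y^4*z + x^3*y + x*y^3 + 4*x*y*z^2 - 3*x^2*z - 3*y^2*z - 4*x*y + z
trace(a b^3 a b a) = trace(a) * trace(b^3 a b a) - trace(b^3 a b) = x*y^2*z^2 - x^2*y*z - y^3*z - x*z^2 + 2*y*z + x
trace(a b a^4 b^3) = trace(a) * trace(a b^3 a b a^2) - trace(a b^3 a b a) = x^3*y^2*z^2 - x^4*y*z - x^2*y^3*z - x^3*z^2 - 2*x*y^2*z^2 + 4*x^2*y*z + y^3*z + x^3 + x*y^2 + 2*x*z^2 - 2*y*z - 3*x
trace(b a^4 b^5 a) = trace(b) * trace(a b a^4 b^4) - trace(a b a^4 b^3) = x^3*y^4*z^2 - x^4*y^3*z - x^2*y^5*z - 3*x^3*y^2*z^2 - 2*x*y^4*z^2 + 2*x^4*y*z + 6*x^2*y^3*z + y^5*z + x^3*y^2 + x^3*z^2 + x*y^4 + 6*x*y^2*z^2 - 7*x^2*y*z - 4*y^3*z - x^3 - 5*x*y^2 - 2*x*z^2 + 3*y*z + 3*x
trace(b a^4 b^5 a^-1) = trace(b a^4 b^5) * trace(a) - trace(b a^4 b^5 a) = x^4*y^5*z - x^5*y^4 - x^3*y^6 - x^3*y^4*z^2 - 3*x^4*y^3*z - x^2*y^5*z + 3*x^5*y^2 + 8*x^3*y^4 + 3*x^3*y^2*z^2 + x*y^6 + 2*x*y^4*z^2 + x^4*y*z + 2*x^2*y^3*z - y^5*z - x^5 - 16*x^3*y^2 - x^3*z^2 - 7*x*y^4 - 6*x*y^2*z^2 + x^2*y*z + 4*y^3*z + 5*x^3 + 14*x*y^2 + 2*x*z^2 - 3*y*z - 5*x
trace(b^4 a^-2 b a^4 b) = trace(b a^4 b^5 a^-1) * trace(a) - trace(b a^4 b^5) = x^5*y^5*z - x^6*y^4 - x^4*y^6 - x^4*y^4*z^2 - 3*x^5*y^3*z - 2*x^3*y^5*z + 3*x^6*y^2 + 9*x^4*y^4 + 3*x^4*y^2*z^2 + 2*x^2*y^6 + 2*x^2*y^4*z^2 + x^5*y*z + 6*x^3*y^3*z + x*y^5*z - x^6 - 19*x^4*y^2 - x^4*z^2 - 15*x^2*y^4 - 6*x^2*y^2*z^2 - y^6 - 2*x^3*y*z - 4*x*y^3*z + 6*x^4 + 29*x^2*y^2 + 2*x^2*z^2 + 6*y^4 + 3*x*y*z - 9*x^2 - 9*y^2 + 2

x^5*y^5*z - x^6*y^4 - x^4*y^6 - x^4*y^4*z^2 - 3*x^5*y^3*z - 2*x^3*y^5*z + 3*x^6*y^2 + 9*x^4*y^4 + 3*x^4*y^2*z^2 + 2*x^2*y^6 + 2*x^2*y^4*z^2 + x^5*y*z + 6*x^3*y^3*z + x*y^5*z - x^6 - 19*x^4*y^2 - x^4*z^2 - 15*x^2*y^4 - 6*x^2*y^2*z^2 - y^6 - 2*x^3*y*z - 4*x*y^3*z + 6*x^4 + 29*x^2*y^2 + 2*x^2*z^2 + 6*y^4 + 3*x*y*z - 9*x^2 - 9*y^2 + 2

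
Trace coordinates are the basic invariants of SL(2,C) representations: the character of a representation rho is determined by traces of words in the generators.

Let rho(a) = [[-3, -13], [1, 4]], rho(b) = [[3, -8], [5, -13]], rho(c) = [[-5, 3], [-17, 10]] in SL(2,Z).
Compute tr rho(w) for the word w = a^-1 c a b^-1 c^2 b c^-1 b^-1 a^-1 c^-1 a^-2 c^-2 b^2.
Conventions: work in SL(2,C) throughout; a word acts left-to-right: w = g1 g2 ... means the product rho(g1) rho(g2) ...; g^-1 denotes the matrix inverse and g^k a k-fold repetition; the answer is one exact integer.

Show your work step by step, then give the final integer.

rho(a^-1) = [[4, 13], [-1, -3]]
... * rho(c) = [[-5, 3], [-17, 10]]  ->  [[-241, 142], [56, -33]]
... * rho(a) = [[-3, -13], [1, 4]]  ->  [[865, 3701], [-201, -860]]
... * rho(b^-1) = [[-13, 8], [-5, 3]]  ->  [[-29750, 18023], [6913, -4188]]
... * rho(c) = [[-5, 3], [-17, 10]]  ->  [[-157641, 90980], [36631, -21141]]
... * rho(c) = [[-5, 3], [-17, 10]]  ->  [[-758455, 436877], [176242, -101517]]
... * rho(b) = [[3, -8], [5, -13]]  ->  [[-90980, 388239], [21141, -90215]]
... * rho(c^-1) = [[10, -3], [17, -5]]  ->  [[5690263, -1668255], [-1322245, 387652]]
... * rho(b^-1) = [[-13, 8], [-5, 3]]  ->  [[-65632144, 40517339], [15250925, -9415004]]
... * rho(a^-1) = [[4, 13], [-1, -3]]  ->  [[-303045915, -974769889], [70418704, 226507037]]
... * rho(c^-1) = [[10, -3], [17, -5]]  ->  [[-19601547263, 5782987190], [4554806669, -1343791297]]
... * rho(a^-1) = [[4, 13], [-1, -3]]  ->  [[-84189176242, -272169075989], [19563017973, 63243860588]]
... * rho(a^-1) = [[4, 13], [-1, -3]]  ->  [[-64587628979, -277952063179], [15008211304, 64587651885]]
... * rho(c^-1) = [[10, -3], [17, -5]]  ->  [[-5371061363833, 1583523202832], [1248072195085, -367962893337]]
... * rho(c^-1) = [[10, -3], [17, -5]]  ->  [[-26790719190186, 8195568077339], [6225352764121, -1904402118570]]
... * rho(b) = [[3, -8], [5, -13]]  ->  [[-39394317183863, 107783368516081], [9154047699513, -25045594571558]]
... * rho(b) = [[3, -8], [5, -13]]  ->  [[420733891028816, -1086029253238149], [-97765829759251, 252360347834150]]
tr = 420733891028816 + 252360347834150 = 673094238862966

673094238862966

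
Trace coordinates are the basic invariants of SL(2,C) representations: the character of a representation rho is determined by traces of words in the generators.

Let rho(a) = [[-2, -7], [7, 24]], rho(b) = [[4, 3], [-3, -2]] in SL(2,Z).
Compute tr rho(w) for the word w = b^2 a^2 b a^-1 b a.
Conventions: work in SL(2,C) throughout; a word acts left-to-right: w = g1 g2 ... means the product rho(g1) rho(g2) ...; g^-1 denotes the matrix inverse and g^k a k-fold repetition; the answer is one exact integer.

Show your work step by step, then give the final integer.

rho(b) = [[4, 3], [-3, -2]]
... * rho(b) = [[4, 3], [-3, -2]]  ->  [[7, 6], [-6, -5]]
... * rho(a) = [[-2, -7], [7, 24]]  ->  [[28, 95], [-23, -78]]
... * rho(a) = [[-2, -7], [7, 24]]  ->  [[609, 2084], [-500, -1711]]
... * rho(b) = [[4, 3], [-3, -2]]  ->  [[-3816, -2341], [3133, 1922]]
... * rho(a^-1) = [[24, 7], [-7, -2]]  ->  [[-75197, -22030], [61738, 18087]]
... * rho(b) = [[4, 3], [-3, -2]]  ->  [[-234698, -181531], [192691, 149040]]
... * rho(a) = [[-2, -7], [7, 24]]  ->  [[-801321, -2713858], [657898, 2228123]]
tr = -801321 + 2228123 = 1426802

1426802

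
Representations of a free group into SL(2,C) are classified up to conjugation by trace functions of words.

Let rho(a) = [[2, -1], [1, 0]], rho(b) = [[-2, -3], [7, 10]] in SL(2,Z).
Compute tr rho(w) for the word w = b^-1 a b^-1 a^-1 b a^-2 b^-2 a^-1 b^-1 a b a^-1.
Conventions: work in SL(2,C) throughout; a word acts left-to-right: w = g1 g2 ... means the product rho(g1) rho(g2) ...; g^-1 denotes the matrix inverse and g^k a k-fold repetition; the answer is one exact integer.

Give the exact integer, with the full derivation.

rho(b^-1) = [[10, 3], [-7, -2]]
... * rho(a) = [[2, -1], [1, 0]]  ->  [[23, -10], [-16, 7]]
... * rho(b^-1) = [[10, 3], [-7, -2]]  ->  [[300, 89], [-209, -62]]
... * rho(a^-1) = [[0, 1], [-1, 2]]  ->  [[-89, 478], [62, -333]]
... * rho(b) = [[-2, -3], [7, 10]]  ->  [[3524, 5047], [-2455, -3516]]
... * rho(a^-1) = [[0, 1], [-1, 2]]  ->  [[-5047, 13618], [3516, -9487]]
... * rho(a^-1) = [[0, 1], [-1, 2]]  ->  [[-13618, 22189], [9487, -15458]]
... * rho(b^-1) = [[10, 3], [-7, -2]]  ->  [[-291503, -85232], [203076, 59377]]
... * rho(b^-1) = [[10, 3], [-7, -2]]  ->  [[-2318406, -704045], [1615121, 490474]]
... * rho(a^-1) = [[0, 1], [-1, 2]]  ->  [[704045, -3726496], [-490474, 2596069]]
... * rho(b^-1) = [[10, 3], [-7, -2]]  ->  [[33125922, 9565127], [-23077223, -6663560]]
... * rho(a) = [[2, -1], [1, 0]]  ->  [[75816971, -33125922], [-52818006, 23077223]]
... * rho(b) = [[-2, -3], [7, 10]]  ->  [[-383515396, -558710133], [267176573, 389226248]]
... * rho(a^-1) = [[0, 1], [-1, 2]]  ->  [[558710133, -1500935662], [-389226248, 1045629069]]
tr = 558710133 + 1045629069 = 1604339202

1604339202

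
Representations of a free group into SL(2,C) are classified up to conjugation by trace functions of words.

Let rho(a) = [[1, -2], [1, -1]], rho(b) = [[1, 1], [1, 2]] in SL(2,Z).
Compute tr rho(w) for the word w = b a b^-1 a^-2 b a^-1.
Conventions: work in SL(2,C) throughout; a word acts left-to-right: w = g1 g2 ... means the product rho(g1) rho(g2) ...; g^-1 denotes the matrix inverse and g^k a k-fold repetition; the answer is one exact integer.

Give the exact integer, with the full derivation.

rho(b) = [[1, 1], [1, 2]]
... * rho(a) = [[1, -2], [1, -1]]  ->  [[2, -3], [3, -4]]
... * rho(b^-1) = [[2, -1], [-1, 1]]  ->  [[7, -5], [10, -7]]
... * rho(a^-1) = [[-1, 2], [-1, 1]]  ->  [[-2, 9], [-3, 13]]
... * rho(a^-1) = [[-1, 2], [-1, 1]]  ->  [[-7, 5], [-10, 7]]
... * rho(b) = [[1, 1], [1, 2]]  ->  [[-2, 3], [-3, 4]]
... * rho(a^-1) = [[-1, 2], [-1, 1]]  ->  [[-1, -1], [-1, -2]]
tr = -1 + -2 = -3

-3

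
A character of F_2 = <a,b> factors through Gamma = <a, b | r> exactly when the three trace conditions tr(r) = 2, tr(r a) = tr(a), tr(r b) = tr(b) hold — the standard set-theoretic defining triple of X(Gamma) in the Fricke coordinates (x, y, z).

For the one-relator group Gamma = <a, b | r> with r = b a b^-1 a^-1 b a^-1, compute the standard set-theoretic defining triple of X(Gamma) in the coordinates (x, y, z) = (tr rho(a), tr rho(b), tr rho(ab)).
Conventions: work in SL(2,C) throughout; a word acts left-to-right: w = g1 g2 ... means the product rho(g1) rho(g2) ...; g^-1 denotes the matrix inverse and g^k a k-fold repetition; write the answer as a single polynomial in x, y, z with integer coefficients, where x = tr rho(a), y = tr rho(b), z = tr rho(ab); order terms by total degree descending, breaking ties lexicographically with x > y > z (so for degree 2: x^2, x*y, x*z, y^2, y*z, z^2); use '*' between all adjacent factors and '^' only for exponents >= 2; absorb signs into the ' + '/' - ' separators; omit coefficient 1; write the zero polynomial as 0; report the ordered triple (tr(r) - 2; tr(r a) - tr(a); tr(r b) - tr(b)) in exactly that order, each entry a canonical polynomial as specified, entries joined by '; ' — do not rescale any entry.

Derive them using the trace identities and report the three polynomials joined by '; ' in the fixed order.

tr(b^2) = tr(b) * tr(b) - tr(1) = y^2 - 2
tr(b a b) = tr(b) * tr(a b) - tr(a) = y*z - x
tr(b^2 a b) = tr(b) * tr(b a b) - tr(b a) = y^2*z - x*y - z
tr(a b a b) = tr(b a) * tr(b a) - tr(1)   [split at repeated b] = z^2 - 2
tr(a b a) = tr(a) * tr(b a) - tr(b) = x*z - y
tr(b^2 a b a) = tr(b) * tr(a b a b) - tr(a b a) = y*z^2 - x*z - y
tr(a^-1 b^2 a b) = tr(b^2 a b) * tr(a) - tr(b^2 a b a) = x*y^2*z - x^2*y - y*z^2 + y
tr(b a b^-1 a^-1 b) = tr(a^-1 b^2 a) * tr(b) - tr(a^-1 b^2 a b) = -x*y^2*z + x^2*y + y^3 + y*z^2 - 3*y
tr(a b a b a) = tr(a) * tr(b a b a) - tr(b a b) = x*z^2 - y*z - x
tr(a b a b a b) = tr(b a b a) * tr(b a) - tr(a b)   [split at repeated b] = z^3 - 3*z
tr(b a b a b^-1 a) = tr(a b a b a) * tr(b) - tr(a b a b a b) = x*y*z^2 - y^2*z - z^3 - x*y + 3*z
tr(b a b^-1 a^-1 b a) = tr(b a b a b^-1) * tr(a) - tr(b a b a b^-1 a) = -x*y*z^2 + x^2*z + y^2*z + z^3 - 3*z
tr(b a b^-1 a^-1 b a^-1) = tr(b a b^-1 a^-1 b) * tr(a) - tr(b a b^-1 a^-1 b a) = -x^2*y^2*z + x^3*y + x*y^3 + 2*x*y*z^2 - x^2*z - y^2*z - z^3 - 3*x*y + 3*z
tr(b^3) = tr(b) * tr(b^2) - tr(b) = y^3 - 3*y
tr(a b^3 a) = tr(a) * tr(b^3 a) - tr(b^3) = x*y^2*z - x^2*y - y^3 - x*z + 3*y
tr(a b^3 a b) = tr(b) * tr(b a b a b) - tr(b a b a) = y^2*z^2 - x*y*z - y^2 - z^2 + 2
tr(b^3 a b^-1 a) = tr(a b^3 a) * tr(b) - tr(a b^3 a b) = x*y^3*z - x^2*y^2 - y^4 - y^2*z^2 + 4*y^2 + z^2 - 2
tr(b^2 a b^-1 a^-1 b) = tr(b^3 a b^-1) * tr(a) - tr(b^3 a b^-1 a) = -x*y^3*z + x^2*y^2 + y^4 + y^2*z^2 + x*y*z - x^2 - 4*y^2 - z^2 + 2
tr(a b^2 a) = tr(a) * tr(b^2 a) - tr(b^2) = x*y*z - x^2 - y^2 + 2
tr(b a b^2 a b) = tr(b) * tr(a b^2 a b) - tr(a b^2 a) = y^2*z^2 - 2*x*y*z + x^2 - 2
tr(b a b^2 a b a) = tr(b) * tr(a b a b a b) - tr(a b a b a) = y*z^3 - x*z^2 - 2*y*z + x
tr(a^-1 b a b^2 a b) = tr(b a b^2 a b) * tr(a) - tr(b a b^2 a b a) = x*y^2*z^2 - 2*x^2*y*z - y*z^3 + x^3 + x*z^2 + 2*y*z - 3*x
tr(b^2 a b^-1 a^-1 b a) = tr(a^-1 b a b^2 a) * tr(b) - tr(a^-1 b a b^2 a b) = -x*y^2*z^2 + 2*x^2*y*z + y^3*z + y*z^3 - x^3 - x*y^2 - x*z^2 - 3*y*z + 3*x
tr(b a b^-1 a^-1 b a^-1 b) = tr(b^2 a b^-1 a^-1 b) * tr(a) - tr(b^2 a b^-1 a^-1 b a) = -x^2*y^3*z + x^3*y^2 + x*y^4 + 2*x*y^2*z^2 - x^2*y*z - y^3*z - y*z^3 - 3*x*y^2 + 3*y*z - x
assemble the triple (tr(r) - 2; tr(r a) - x; tr(r b) - y)

-x^2*y^2*z + x^3*y + x*y^3 + 2*x*y*z^2 - x^2*z - y^2*z - z^3 - 3*x*y + 3*z - 2; -x*y^2*z + x^2*y + y^3 + y*z^2 - x - 3*y; -x^2*y^3*z + x^3*y^2 + x*y^4 + 2*x*y^2*z^2 - x^2*y*z - y^3*z - y*z^3 - 3*x*y^2 + 3*y*z - x - y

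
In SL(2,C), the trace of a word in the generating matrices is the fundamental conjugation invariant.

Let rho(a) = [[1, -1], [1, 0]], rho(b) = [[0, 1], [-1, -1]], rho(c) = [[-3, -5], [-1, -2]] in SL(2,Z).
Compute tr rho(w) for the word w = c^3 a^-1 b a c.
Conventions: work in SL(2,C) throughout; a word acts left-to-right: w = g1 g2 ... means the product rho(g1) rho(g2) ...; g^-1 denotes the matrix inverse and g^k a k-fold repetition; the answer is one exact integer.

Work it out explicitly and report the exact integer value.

rho(c) = [[-3, -5], [-1, -2]]
... * rho(c) = [[-3, -5], [-1, -2]]  ->  [[14, 25], [5, 9]]
... * rho(c) = [[-3, -5], [-1, -2]]  ->  [[-67, -120], [-24, -43]]
... * rho(a^-1) = [[0, 1], [-1, 1]]  ->  [[120, -187], [43, -67]]
... * rho(b) = [[0, 1], [-1, -1]]  ->  [[187, 307], [67, 110]]
... * rho(a) = [[1, -1], [1, 0]]  ->  [[494, -187], [177, -67]]
... * rho(c) = [[-3, -5], [-1, -2]]  ->  [[-1295, -2096], [-464, -751]]
tr = -1295 + -751 = -2046

-2046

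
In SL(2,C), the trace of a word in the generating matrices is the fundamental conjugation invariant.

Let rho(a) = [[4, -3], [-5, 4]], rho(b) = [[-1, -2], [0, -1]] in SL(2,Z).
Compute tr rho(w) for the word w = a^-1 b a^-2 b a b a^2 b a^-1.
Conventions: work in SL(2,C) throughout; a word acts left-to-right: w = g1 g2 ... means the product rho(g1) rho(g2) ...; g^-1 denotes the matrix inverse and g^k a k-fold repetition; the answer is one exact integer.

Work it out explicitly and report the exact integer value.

1814448

rho(a^-1) = [[4, 3], [5, 4]]
... * rho(b) = [[-1, -2], [0, -1]]  ->  [[-4, -11], [-5, -14]]
... * rho(a^-1) = [[4, 3], [5, 4]]  ->  [[-71, -56], [-90, -71]]
... * rho(a^-1) = [[4, 3], [5, 4]]  ->  [[-564, -437], [-715, -554]]
... * rho(b) = [[-1, -2], [0, -1]]  ->  [[564, 1565], [715, 1984]]
... * rho(a) = [[4, -3], [-5, 4]]  ->  [[-5569, 4568], [-7060, 5791]]
... * rho(b) = [[-1, -2], [0, -1]]  ->  [[5569, 6570], [7060, 8329]]
... * rho(a) = [[4, -3], [-5, 4]]  ->  [[-10574, 9573], [-13405, 12136]]
... * rho(a) = [[4, -3], [-5, 4]]  ->  [[-90161, 70014], [-114300, 88759]]
... * rho(b) = [[-1, -2], [0, -1]]  ->  [[90161, 110308], [114300, 139841]]
... * rho(a^-1) = [[4, 3], [5, 4]]  ->  [[912184, 711715], [1156405, 902264]]
tr = 912184 + 902264 = 1814448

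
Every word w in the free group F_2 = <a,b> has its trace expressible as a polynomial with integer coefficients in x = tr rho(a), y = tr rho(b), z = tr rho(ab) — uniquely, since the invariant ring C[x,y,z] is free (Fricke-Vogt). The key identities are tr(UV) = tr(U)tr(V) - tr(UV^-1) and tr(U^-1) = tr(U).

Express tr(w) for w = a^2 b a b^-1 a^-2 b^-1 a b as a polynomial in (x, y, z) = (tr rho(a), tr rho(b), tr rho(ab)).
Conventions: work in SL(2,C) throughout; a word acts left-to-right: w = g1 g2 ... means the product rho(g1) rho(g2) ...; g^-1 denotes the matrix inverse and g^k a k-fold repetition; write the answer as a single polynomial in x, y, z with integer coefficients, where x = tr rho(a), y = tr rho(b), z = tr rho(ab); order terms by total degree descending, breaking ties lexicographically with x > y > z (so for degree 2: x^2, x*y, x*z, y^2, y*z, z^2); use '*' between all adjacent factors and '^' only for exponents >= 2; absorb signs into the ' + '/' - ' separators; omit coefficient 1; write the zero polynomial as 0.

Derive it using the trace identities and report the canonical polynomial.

x^3*y*z^3 - x^4*z^2 - 3*x^2*y^2*z^2 - x^2*z^4 + 2*x^3*y*z + 3*x*y^3*z + 2*x*y*z^3 - x^2*y^2 + 4*x^2*z^2 - y^4 - y^2*z^2 - 8*x*y*z + x^2 + 4*y^2 - 2

trace(a b a) = trace(a) trace(b a) - trace(b)   [square of a] = x*z - y
trace(a b a^2) = trace(a) trace(a b a) - trace(a b)   [square of a] = x^2*z - x*y - z
trace(b a b a) = trace(b a) trace(b a) - trace(1)   [split at a repeated b] = z^2 - 2
trace(b a b) = trace(b) trace(a b) - trace(a)   [square of b] = y*z - x
trace(b a^2 b a) = trace(a) trace(b a b a) - trace(b a b)   [square of a] = x*z^2 - y*z - x
trace(a^2) = trace(a) trace(a) - trace(1)   [square of a] = x^2 - 2
trace(b a^2 b) = trace(b) trace(a^2 b) - trace(a^2)   [square of b] = x*y*z - x^2 - y^2 + 2
trace(a b a^2 b a) = trace(a) trace(b a^2 b a) - trace(b a^2 b)   [square of a] = x^2*z^2 - 2*x*y*z + y^2 - 2
trace(b a b a b a) = trace(b a b a) trace(b a) - trace(a b)   [split at a repeated b] = z^3 - 3*z
trace(b a b a b) = trace(b) trace(a b a b) - trace(a b a)   [square of b] = y*z^2 - x*z - y
trace(b a^2 b a b a) = trace(a) trace(b a b a b a) - trace(b a b a b)   [square of a] = x*z^3 - y*z^2 - 2*x*z + y
trace(b a^2 b a b) = trace(b) trace(a^2 b a b) - trace(a^2 b a)   [square of b] = x*y*z^2 - x^2*z - y^2*z + z
trace(a b a^2 b a b a) = trace(a) trace(b a^2 b a b a) - trace(b a^2 b a b)   [square of a] = x^2*z^3 - 2*x*y*z^2 - x^2*z + y^2*z + x*y - z
trace(b a b a b a b a) = trace(b a b a) trace(b a b a) - trace(1)   [split at a repeated b] = z^4 - 4*z^2 + 2
trace(b a b a b a b) = trace(b) trace(a b a b a b) - trace(a b a b a)   [square of b] = y*z^3 - x*z^2 - 2*y*z + x
trace(a b a^2 b a b a b) = trace(a) trace(b a b a b a b a) - trace(b a b a b a b)   [square of a] = x*z^4 - y*z^3 - 3*x*z^2 + 2*y*z + x
trace(b^-1 a b a^2 b a b a) = trace(a b a^2 b a b a) trace(b) - trace(a b a^2 b a b a b)   [inverse elimination on b] = x^2*y*z^3 - 2*x*y^2*z^2 - x*z^4 - x^2*y*z + y^3*z + y*z^3 + x*y^2 + 3*x*z^2 - 3*y*z - x
trace(a^-1 b^-1 a b a^2 b a b) = trace(b^-1 a b a^2 b a b) trace(a) - trace(b^-1 a b a^2 b a b a)   [inverse elimination on a] = -x^2*y*z^3 + x^3*z^2 + 2*x*y^2*z^2 + x*z^4 - x^2*y*z - y^3*z - y*z^3 - 3*x*z^2 + 3*y*z - x
trace(b^-1 a b a^2 b a b^-1 a^-1) = trace(a^-1 b^-1 a b a^2 b a) trace(b) - trace(a^-1 b^-1 a b a^2 b a b)   [inverse elimination on b] = x^2*y*z^3 - x^3*z^2 - 2*x*y^2*z^2 - x*z^4 + 2*x^2*y*z + y^3*z + y*z^3 - x*y^2 + 3*x*z^2 - 4*y*z + x
trace(b^-1 a b a^2 b a) = trace(a b a^2 b a) trace(b) - trace(a b a^2 b a b)   [inverse elimination on b] = x^2*y*z^2 - 2*x*y^2*z - x*z^3 + y^3 + y*z^2 + 2*x*z - 3*y
trace(b^-1 a b a^2 b a b^-1) = trace(b^-1 a b a^2 b a) trace(b) - trace(b^-1 a b a^2 b a b)   [inverse elimination on b] = x^2*y^2*z^2 - 2*x*y^3*z - x*y*z^3 - x^2*z^2 + y^4 + y^2*z^2 + 4*x*y*z - 4*y^2 + 2
trace(a^2 b a b^-1 a^-2 b^-1 a b) = trace(b^-1 a b a^2 b a b^-1 a^-1) trace(a) - trace(b^-1 a b a^2 b a b^-1)   [inverse elimination on a] = x^3*y*z^3 - x^4*z^2 - 3*x^2*y^2*z^2 - x^2*z^4 + 2*x^3*y*z + 3*x*y^3*z + 2*x*y*z^3 - x^2*y^2 + 4*x^2*z^2 - y^4 - y^2*z^2 - 8*x*y*z + x^2 + 4*y^2 - 2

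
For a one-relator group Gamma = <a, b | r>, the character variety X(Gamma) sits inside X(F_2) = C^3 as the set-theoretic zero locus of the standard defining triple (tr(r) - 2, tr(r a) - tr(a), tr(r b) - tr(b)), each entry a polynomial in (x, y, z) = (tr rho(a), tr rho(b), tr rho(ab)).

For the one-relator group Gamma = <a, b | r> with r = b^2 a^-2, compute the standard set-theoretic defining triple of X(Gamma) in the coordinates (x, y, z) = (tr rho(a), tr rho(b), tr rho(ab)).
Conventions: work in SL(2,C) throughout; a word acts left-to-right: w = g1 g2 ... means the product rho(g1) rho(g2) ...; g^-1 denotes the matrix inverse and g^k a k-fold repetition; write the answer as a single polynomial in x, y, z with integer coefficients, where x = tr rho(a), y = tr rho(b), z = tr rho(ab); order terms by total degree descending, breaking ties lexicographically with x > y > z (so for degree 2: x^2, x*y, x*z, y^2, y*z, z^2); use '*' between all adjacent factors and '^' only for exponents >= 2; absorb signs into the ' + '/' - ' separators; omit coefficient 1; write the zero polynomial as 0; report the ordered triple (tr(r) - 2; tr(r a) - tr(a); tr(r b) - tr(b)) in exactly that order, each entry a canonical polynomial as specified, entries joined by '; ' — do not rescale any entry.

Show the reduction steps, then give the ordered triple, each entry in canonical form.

trace(b^2) = trace(b) * trace(b) - trace(1) = y^2 - 2
trace(b^2 a) = trace(b) * trace(a b) - trace(a) = y*z - x
trace(b^2 a^-1) = trace(b^2) * trace(a) - trace(b^2 a) = x*y^2 - y*z - x
trace(b^2 a^-2) = trace(b^2 a^-1) * trace(a) - trace(b^2) = x^2*y^2 - x*y*z - x^2 - y^2 + 2
trace(b^3) = trace(b) * trace(b^2) - trace(b)  (reduce the b square) = y^3 - 3*y
trace(b^3 a) = trace(b) * trace(a b^2) - trace(a b)  (reduce the b square) = y^2*z - x*y - z
trace(a^-1 b^3) = trace(b^3) * trace(a) - trace(b^3 a)  (eliminate a^-1) = x*y^3 - y^2*z - 2*x*y + z
trace(b^2 a^-2 b) = trace(a^-1 b^3) * trace(a) - trace(a^-1 b^3 a)  (eliminate a^-1) = x^2*y^3 - x*y^2*z - 2*x^2*y - y^3 + x*z + 3*y
assemble the triple (trace(r) - 2; trace(r a) - x; trace(r b) - y)

x^2*y^2 - x*y*z - x^2 - y^2; x*y^2 - y*z - 2*x; x^2*y^3 - x*y^2*z - 2*x^2*y - y^3 + x*z + 2*y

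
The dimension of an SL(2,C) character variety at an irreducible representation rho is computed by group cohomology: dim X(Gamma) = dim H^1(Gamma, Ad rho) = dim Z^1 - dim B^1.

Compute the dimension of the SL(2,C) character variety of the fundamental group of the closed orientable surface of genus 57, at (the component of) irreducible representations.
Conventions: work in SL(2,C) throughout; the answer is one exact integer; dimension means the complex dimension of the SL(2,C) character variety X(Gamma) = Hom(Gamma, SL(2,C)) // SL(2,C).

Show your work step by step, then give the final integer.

336

pi_1 of the closed genus-57 surface has 114 generators bound by the single product-of-commutators relator.
Unconstrained cocycle data is one sl_2 vector per generator (342 dimensions), cut by the relator condition d_2(z) = 0.
At an irreducible rho, H^2 = coker(d_2) vanishes (Poincare duality: H^2 is dual to H^0 = invariants = 0), so d_2 is surjective onto sl_2 and dim Z^1 = 342 - 3 = 339.
As always at irreducible rho, dim B^1 = 3.
dim H^1 = 339 - 3 = 336 = dim X.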